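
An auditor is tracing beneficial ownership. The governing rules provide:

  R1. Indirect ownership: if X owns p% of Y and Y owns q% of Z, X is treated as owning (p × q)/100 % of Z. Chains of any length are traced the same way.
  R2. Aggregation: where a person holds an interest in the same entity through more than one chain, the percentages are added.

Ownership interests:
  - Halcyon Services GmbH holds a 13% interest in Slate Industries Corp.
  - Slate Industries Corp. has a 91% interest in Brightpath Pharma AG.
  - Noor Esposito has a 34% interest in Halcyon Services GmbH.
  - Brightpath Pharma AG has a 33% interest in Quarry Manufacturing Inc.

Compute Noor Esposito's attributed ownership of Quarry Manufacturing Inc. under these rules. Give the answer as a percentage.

1.327326%

Chain via Halcyon Services GmbH → Slate Industries Corp. → Brightpath Pharma AG (R1): 34% × 13% × 91% × 33% = 1.327326% of Quarry Manufacturing Inc.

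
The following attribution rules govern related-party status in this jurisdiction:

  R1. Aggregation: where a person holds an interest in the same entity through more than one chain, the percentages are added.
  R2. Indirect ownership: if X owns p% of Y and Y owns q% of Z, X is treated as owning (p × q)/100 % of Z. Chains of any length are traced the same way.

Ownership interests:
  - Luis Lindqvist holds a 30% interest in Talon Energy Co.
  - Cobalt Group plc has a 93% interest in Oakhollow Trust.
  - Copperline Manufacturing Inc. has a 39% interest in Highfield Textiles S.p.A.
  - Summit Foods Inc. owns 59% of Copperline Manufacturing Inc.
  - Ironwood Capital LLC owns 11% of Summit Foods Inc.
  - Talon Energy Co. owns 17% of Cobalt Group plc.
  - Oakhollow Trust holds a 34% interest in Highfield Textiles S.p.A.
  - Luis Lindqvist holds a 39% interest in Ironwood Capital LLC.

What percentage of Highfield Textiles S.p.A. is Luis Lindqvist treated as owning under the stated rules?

Chain via Talon Energy Co. → Cobalt Group plc → Oakhollow Trust (R2): 30% × 17% × 93% × 34% = 1.61262% of Highfield Textiles S.p.A.
Chain via Ironwood Capital LLC → Summit Foods Inc. → Copperline Manufacturing Inc. (R2): 39% × 11% × 59% × 39% = 0.987129% of Highfield Textiles S.p.A.
Aggregating (R1): 1.61262% + 0.987129% = 2.599749%.

2.599749%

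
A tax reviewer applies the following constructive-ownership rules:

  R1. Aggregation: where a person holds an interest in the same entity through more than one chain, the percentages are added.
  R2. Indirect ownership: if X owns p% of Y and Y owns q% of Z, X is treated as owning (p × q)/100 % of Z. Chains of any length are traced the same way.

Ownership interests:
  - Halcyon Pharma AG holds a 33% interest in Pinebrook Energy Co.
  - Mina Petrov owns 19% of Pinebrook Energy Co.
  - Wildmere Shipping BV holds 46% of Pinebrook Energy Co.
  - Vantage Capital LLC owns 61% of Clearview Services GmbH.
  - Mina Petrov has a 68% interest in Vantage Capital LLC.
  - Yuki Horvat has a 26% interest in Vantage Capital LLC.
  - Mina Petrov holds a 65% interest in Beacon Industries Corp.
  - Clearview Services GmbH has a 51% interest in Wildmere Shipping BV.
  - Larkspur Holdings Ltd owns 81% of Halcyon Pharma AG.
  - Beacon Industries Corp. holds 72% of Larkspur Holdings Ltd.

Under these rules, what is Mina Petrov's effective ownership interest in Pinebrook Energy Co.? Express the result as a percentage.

Chain via Beacon Industries Corp. → Larkspur Holdings Ltd → Halcyon Pharma AG (R2): 65% × 72% × 81% × 33% = 12.50964% of Pinebrook Energy Co.
Chain via Vantage Capital LLC → Clearview Services GmbH → Wildmere Shipping BV (R2): 68% × 61% × 51% × 46% = 9.731208% of Pinebrook Energy Co.
Direct interest in Pinebrook Energy Co: 19%.
Aggregating (R1): 12.50964% + 9.731208% + 19% = 41.240848%.

41.240848%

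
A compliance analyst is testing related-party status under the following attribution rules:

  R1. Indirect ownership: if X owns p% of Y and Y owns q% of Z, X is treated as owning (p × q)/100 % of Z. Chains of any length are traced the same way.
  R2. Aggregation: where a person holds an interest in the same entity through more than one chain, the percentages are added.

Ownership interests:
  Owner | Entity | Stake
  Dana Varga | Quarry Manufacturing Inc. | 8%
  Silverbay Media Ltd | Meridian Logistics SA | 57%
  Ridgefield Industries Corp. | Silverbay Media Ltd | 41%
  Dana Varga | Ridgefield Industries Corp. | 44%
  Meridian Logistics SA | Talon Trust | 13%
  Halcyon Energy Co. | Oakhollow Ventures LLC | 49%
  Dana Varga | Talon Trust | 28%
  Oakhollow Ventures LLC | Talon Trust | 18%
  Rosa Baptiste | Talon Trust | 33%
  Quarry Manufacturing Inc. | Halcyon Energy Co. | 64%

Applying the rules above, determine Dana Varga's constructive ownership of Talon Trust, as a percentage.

Chain via Quarry Manufacturing Inc. → Halcyon Energy Co. → Oakhollow Ventures LLC (R1): 8% × 64% × 49% × 18% = 0.451584% of Talon Trust.
Chain via Ridgefield Industries Corp. → Silverbay Media Ltd → Meridian Logistics SA (R1): 44% × 41% × 57% × 13% = 1.336764% of Talon Trust.
Direct interest in Talon Trust: 28%.
Aggregating (R2): 0.451584% + 1.336764% + 28% = 29.788348%.

29.788348%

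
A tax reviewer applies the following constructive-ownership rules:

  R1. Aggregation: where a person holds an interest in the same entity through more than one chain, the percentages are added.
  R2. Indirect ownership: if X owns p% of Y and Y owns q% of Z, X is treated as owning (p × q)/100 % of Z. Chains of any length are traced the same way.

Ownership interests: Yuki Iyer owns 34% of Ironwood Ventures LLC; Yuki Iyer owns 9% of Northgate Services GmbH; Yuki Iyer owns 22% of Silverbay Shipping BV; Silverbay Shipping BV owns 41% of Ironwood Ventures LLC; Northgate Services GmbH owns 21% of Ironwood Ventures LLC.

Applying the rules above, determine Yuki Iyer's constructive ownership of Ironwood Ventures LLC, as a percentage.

Chain via Northgate Services GmbH (R2): 9% × 21% = 1.89% of Ironwood Ventures LLC.
Chain via Silverbay Shipping BV (R2): 22% × 41% = 9.02% of Ironwood Ventures LLC.
Direct interest in Ironwood Ventures LLC: 34%.
Aggregating (R1): 1.89% + 9.02% + 34% = 44.91%.

44.91%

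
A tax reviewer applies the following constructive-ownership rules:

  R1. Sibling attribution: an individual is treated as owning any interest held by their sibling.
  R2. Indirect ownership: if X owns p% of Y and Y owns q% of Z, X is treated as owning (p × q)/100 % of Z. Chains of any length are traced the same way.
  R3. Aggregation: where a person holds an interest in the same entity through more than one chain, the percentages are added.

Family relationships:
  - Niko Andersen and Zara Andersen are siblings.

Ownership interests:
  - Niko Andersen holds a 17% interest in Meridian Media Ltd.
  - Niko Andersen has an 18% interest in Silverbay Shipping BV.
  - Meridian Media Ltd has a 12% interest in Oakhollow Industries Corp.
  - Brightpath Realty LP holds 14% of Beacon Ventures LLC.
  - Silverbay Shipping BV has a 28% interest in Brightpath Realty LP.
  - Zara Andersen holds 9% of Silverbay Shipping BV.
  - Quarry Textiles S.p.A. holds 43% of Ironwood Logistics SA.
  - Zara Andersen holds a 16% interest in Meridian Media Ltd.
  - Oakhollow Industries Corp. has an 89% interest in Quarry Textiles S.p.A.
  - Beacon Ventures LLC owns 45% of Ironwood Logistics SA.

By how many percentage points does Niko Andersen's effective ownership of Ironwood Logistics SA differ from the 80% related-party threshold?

By sibling attribution (R1), Niko Andersen is treated as also owning Zara Andersen's interest in Silverbay Shipping BV, giving 18% + 9% = 27%.
By sibling attribution (R1), Niko Andersen is treated as also owning Zara Andersen's interest in Meridian Media Ltd, giving 17% + 16% = 33%.
Chain via Silverbay Shipping BV → Brightpath Realty LP → Beacon Ventures LLC (R2): 27% × 28% × 14% × 45% = 0.47628% of Ironwood Logistics SA.
Chain via Meridian Media Ltd → Oakhollow Industries Corp. → Quarry Textiles S.p.A. (R2): 33% × 12% × 89% × 43% = 1.515492% of Ironwood Logistics SA.
Aggregating (R3): 0.47628% + 1.515492% = 1.991772%.
1.991772% falls short of the 80% threshold by 78.008228 percentage points.

78.008228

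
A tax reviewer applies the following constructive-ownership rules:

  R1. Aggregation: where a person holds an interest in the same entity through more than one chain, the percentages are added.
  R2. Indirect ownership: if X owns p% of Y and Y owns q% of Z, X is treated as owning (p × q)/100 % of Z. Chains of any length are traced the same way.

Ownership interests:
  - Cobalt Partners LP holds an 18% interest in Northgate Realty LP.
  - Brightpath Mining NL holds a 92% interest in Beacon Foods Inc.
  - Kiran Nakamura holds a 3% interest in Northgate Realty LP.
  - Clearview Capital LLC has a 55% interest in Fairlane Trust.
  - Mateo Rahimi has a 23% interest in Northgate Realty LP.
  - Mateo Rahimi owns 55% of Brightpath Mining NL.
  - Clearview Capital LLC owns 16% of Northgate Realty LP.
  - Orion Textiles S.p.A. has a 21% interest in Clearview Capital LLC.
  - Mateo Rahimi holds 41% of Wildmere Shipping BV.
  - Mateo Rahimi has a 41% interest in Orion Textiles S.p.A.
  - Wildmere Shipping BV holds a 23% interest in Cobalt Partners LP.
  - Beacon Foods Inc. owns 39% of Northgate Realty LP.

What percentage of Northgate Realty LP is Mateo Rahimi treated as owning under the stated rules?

45.809%

Chain via Orion Textiles S.p.A. → Clearview Capital LLC (R2): 41% × 21% × 16% = 1.3776% of Northgate Realty LP.
Chain via Wildmere Shipping BV → Cobalt Partners LP (R2): 41% × 23% × 18% = 1.6974% of Northgate Realty LP.
Chain via Brightpath Mining NL → Beacon Foods Inc. (R2): 55% × 92% × 39% = 19.734% of Northgate Realty LP.
Direct interest in Northgate Realty LP: 23%.
Aggregating (R1): 1.3776% + 1.6974% + 19.734% + 23% = 45.809%.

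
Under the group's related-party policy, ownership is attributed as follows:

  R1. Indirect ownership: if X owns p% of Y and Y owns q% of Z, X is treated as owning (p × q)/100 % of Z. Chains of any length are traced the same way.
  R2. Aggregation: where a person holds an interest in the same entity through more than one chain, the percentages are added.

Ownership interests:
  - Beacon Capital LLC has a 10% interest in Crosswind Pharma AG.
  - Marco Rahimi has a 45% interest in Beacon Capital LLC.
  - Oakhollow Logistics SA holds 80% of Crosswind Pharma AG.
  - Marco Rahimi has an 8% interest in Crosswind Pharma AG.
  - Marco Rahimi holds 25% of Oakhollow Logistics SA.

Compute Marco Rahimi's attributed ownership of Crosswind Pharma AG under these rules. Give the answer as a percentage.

32.5%

Chain via Beacon Capital LLC (R1): 45% × 10% = 4.5% of Crosswind Pharma AG.
Chain via Oakhollow Logistics SA (R1): 25% × 80% = 20% of Crosswind Pharma AG.
Direct interest in Crosswind Pharma AG: 8%.
Aggregating (R2): 4.5% + 20% + 8% = 32.5%.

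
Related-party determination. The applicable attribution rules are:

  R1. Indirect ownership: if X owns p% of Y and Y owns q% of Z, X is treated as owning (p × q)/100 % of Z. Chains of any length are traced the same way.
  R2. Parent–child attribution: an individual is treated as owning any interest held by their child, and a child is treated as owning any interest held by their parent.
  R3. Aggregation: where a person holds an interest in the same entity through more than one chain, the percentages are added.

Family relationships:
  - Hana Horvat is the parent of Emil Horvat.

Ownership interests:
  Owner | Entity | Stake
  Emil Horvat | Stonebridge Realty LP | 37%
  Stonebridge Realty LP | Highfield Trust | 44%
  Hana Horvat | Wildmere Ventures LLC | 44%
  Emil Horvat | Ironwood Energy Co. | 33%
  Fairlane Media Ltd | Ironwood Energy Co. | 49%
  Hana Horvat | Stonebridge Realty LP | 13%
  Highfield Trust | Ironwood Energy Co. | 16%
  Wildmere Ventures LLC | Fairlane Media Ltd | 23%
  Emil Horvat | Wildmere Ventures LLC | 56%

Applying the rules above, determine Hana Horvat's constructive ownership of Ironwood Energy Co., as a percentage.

47.79%

By parent–child attribution (R2), Hana Horvat is treated as also owning Emil Horvat's interest in Stonebridge Realty LP, giving 13% + 37% = 50%.
By parent–child attribution (R2), Hana Horvat is treated as also owning Emil Horvat's interest in Wildmere Ventures LLC, giving 44% + 56% = 100%.
By parent–child attribution (R2), Hana Horvat is treated as owning Emil Horvat's 33% interest in Ironwood Energy Co.
Chain via Stonebridge Realty LP → Highfield Trust (R1): 50% × 44% × 16% = 3.52% of Ironwood Energy Co.
Chain via Wildmere Ventures LLC → Fairlane Media Ltd (R1): 100% × 23% × 49% = 11.27% of Ironwood Energy Co.
Direct interest in Ironwood Energy Co: 33%.
Aggregating (R3): 3.52% + 11.27% + 33% = 47.79%.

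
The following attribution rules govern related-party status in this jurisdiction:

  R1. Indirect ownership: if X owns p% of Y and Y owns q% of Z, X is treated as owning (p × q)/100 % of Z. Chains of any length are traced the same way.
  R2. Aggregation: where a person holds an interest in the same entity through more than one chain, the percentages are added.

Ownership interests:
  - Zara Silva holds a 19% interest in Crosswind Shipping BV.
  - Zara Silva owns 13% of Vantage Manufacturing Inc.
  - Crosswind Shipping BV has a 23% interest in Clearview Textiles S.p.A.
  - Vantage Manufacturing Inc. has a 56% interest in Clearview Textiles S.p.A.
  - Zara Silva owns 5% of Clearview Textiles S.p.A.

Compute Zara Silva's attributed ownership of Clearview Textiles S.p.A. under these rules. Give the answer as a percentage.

16.65%

Chain via Crosswind Shipping BV (R1): 19% × 23% = 4.37% of Clearview Textiles S.p.A.
Chain via Vantage Manufacturing Inc. (R1): 13% × 56% = 7.28% of Clearview Textiles S.p.A.
Direct interest in Clearview Textiles S.p.A: 5%.
Aggregating (R2): 4.37% + 7.28% + 5% = 16.65%.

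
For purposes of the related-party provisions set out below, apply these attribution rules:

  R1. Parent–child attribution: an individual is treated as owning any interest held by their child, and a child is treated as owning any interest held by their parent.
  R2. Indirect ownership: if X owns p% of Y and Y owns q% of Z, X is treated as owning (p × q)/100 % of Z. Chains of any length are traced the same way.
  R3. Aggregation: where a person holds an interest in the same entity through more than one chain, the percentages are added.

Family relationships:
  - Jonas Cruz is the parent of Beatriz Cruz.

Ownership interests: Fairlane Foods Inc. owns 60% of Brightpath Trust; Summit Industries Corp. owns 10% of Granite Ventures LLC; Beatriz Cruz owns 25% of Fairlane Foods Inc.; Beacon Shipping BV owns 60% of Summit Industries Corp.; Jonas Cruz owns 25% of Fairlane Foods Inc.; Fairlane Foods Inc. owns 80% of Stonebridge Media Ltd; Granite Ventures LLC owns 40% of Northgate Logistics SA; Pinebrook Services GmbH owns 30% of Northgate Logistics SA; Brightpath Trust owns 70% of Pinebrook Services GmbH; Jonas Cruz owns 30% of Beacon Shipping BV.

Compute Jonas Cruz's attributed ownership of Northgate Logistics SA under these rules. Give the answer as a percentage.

7.02%

By parent–child attribution (R1), Jonas Cruz is treated as also owning Beatriz Cruz's interest in Fairlane Foods Inc, giving 25% + 25% = 50%.
Chain via Beacon Shipping BV → Summit Industries Corp. → Granite Ventures LLC (R2): 30% × 60% × 10% × 40% = 0.72% of Northgate Logistics SA.
Chain via Fairlane Foods Inc. → Brightpath Trust → Pinebrook Services GmbH (R2): 50% × 60% × 70% × 30% = 6.3% of Northgate Logistics SA.
Aggregating (R3): 0.72% + 6.3% = 7.02%.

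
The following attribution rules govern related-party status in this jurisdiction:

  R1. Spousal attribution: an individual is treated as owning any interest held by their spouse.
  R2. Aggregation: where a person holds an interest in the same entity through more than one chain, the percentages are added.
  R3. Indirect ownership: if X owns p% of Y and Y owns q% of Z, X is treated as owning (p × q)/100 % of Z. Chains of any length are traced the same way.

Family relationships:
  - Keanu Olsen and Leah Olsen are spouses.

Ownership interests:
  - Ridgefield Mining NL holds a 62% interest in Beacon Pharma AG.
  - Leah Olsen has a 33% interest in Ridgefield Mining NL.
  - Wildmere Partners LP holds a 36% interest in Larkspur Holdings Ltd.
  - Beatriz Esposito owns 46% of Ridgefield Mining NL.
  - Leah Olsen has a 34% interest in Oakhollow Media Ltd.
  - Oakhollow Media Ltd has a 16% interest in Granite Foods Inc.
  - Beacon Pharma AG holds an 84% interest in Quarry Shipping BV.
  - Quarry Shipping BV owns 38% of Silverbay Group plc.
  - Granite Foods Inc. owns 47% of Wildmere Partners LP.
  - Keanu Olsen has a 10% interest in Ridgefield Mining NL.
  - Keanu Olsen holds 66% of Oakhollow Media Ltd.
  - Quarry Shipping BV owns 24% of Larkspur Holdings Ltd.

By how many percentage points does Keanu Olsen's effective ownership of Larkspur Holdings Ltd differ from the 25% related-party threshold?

16.918144

By spousal attribution (R1), Keanu Olsen is treated as also owning Leah Olsen's interest in Ridgefield Mining NL, giving 10% + 33% = 43%.
By spousal attribution (R1), Keanu Olsen is treated as also owning Leah Olsen's interest in Oakhollow Media Ltd, giving 66% + 34% = 100%.
Chain via Ridgefield Mining NL → Beacon Pharma AG → Quarry Shipping BV (R3): 43% × 62% × 84% × 24% = 5.374656% of Larkspur Holdings Ltd.
Chain via Oakhollow Media Ltd → Granite Foods Inc. → Wildmere Partners LP (R3): 100% × 16% × 47% × 36% = 2.7072% of Larkspur Holdings Ltd.
Aggregating (R2): 5.374656% + 2.7072% = 8.081856%.
8.081856% falls short of the 25% threshold by 16.918144 percentage points.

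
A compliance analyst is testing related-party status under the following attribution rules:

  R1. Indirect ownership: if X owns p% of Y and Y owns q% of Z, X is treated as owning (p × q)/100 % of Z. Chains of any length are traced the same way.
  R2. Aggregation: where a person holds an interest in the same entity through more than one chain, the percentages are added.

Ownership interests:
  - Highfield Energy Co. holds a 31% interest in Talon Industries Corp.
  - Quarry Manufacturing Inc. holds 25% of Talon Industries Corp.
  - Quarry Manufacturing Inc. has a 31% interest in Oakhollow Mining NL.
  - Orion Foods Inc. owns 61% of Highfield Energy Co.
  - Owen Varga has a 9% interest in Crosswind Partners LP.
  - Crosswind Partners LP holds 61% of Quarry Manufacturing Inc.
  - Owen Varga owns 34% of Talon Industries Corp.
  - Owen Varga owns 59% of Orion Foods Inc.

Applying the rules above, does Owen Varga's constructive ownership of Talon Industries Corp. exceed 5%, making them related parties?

Chain via Orion Foods Inc. → Highfield Energy Co. (R1): 59% × 61% × 31% = 11.1569% of Talon Industries Corp.
Chain via Crosswind Partners LP → Quarry Manufacturing Inc. (R1): 9% × 61% × 25% = 1.3725% of Talon Industries Corp.
Direct interest in Talon Industries Corp: 34%.
Aggregating (R2): 11.1569% + 1.3725% + 34% = 46.5294%.
46.5294% exceeds the 5% threshold, so Owen is a related party to Talon Industries Corp.

Yes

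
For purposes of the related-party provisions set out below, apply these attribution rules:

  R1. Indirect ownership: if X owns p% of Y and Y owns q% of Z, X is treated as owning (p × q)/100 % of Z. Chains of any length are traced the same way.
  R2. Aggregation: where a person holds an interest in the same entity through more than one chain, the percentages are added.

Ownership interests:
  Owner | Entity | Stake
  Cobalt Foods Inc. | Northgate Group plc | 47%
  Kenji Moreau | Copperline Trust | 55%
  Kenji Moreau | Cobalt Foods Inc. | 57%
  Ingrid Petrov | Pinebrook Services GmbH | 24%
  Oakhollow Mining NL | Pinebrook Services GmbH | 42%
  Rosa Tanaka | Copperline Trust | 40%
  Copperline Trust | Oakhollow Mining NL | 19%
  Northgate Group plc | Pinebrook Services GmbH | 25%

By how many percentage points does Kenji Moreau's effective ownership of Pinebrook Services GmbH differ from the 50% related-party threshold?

38.9135

Chain via Cobalt Foods Inc. → Northgate Group plc (R1): 57% × 47% × 25% = 6.6975% of Pinebrook Services GmbH.
Chain via Copperline Trust → Oakhollow Mining NL (R1): 55% × 19% × 42% = 4.389% of Pinebrook Services GmbH.
Aggregating (R2): 6.6975% + 4.389% = 11.0865%.
11.0865% falls short of the 50% threshold by 38.9135 percentage points.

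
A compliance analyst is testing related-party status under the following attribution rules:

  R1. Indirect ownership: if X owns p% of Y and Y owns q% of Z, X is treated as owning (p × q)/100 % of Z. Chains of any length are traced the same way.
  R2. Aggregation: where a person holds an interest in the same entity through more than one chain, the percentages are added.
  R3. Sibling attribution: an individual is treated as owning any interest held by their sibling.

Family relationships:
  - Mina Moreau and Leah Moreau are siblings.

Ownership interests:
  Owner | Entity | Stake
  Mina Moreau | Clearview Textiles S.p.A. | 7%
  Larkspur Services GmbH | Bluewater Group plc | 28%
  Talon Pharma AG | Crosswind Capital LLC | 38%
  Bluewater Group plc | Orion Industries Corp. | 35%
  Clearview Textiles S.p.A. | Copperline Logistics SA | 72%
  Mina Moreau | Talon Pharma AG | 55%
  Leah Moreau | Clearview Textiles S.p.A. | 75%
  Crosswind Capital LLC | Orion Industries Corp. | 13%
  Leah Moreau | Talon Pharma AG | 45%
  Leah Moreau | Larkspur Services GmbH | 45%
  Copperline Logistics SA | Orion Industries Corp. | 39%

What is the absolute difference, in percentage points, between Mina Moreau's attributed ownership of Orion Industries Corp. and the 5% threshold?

27.3756

By sibling attribution (R3), Mina Moreau is treated as also owning Leah Moreau's interest in Talon Pharma AG, giving 55% + 45% = 100%.
By sibling attribution (R3), Mina Moreau is treated as also owning Leah Moreau's interest in Clearview Textiles S.p.A, giving 7% + 75% = 82%.
By sibling attribution (R3), Mina Moreau is treated as owning Leah Moreau's 45% interest in Larkspur Services GmbH.
Chain via Talon Pharma AG → Crosswind Capital LLC (R1): 100% × 38% × 13% = 4.94% of Orion Industries Corp.
Chain via Clearview Textiles S.p.A. → Copperline Logistics SA (R1): 82% × 72% × 39% = 23.0256% of Orion Industries Corp.
Chain via Larkspur Services GmbH → Bluewater Group plc (R1): 45% × 28% × 35% = 4.41% of Orion Industries Corp.
Aggregating (R2): 4.94% + 23.0256% + 4.41% = 32.3756%.
32.3756% exceeds the 5% threshold by 27.3756 percentage points.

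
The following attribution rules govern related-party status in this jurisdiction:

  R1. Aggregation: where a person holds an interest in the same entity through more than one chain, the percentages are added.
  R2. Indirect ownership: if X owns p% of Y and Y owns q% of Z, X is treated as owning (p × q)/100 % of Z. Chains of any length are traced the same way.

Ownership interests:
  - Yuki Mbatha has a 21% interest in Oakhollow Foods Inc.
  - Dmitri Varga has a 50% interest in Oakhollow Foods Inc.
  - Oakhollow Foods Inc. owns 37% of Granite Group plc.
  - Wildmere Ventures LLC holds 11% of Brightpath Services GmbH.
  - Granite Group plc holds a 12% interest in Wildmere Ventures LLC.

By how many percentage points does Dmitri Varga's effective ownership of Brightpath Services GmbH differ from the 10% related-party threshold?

Chain via Oakhollow Foods Inc. → Granite Group plc → Wildmere Ventures LLC (R2): 50% × 37% × 12% × 11% = 0.2442% of Brightpath Services GmbH.
0.2442% falls short of the 10% threshold by 9.7558 percentage points.

9.7558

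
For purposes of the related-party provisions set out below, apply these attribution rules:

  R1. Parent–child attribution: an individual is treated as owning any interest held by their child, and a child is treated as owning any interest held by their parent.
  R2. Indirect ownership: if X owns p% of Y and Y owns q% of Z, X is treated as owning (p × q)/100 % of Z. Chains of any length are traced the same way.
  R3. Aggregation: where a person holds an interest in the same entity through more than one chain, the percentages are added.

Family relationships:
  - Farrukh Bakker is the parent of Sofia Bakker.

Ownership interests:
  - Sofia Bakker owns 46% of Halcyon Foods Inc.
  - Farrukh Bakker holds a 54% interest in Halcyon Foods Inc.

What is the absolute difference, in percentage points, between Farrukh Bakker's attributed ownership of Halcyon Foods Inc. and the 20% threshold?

By parent–child attribution (R1), Farrukh Bakker is treated as also owning Sofia Bakker's interest in Halcyon Foods Inc, giving 54% + 46% = 100%.
Direct interest in Halcyon Foods Inc: 100%.
100% exceeds the 20% threshold by 80 percentage points.

80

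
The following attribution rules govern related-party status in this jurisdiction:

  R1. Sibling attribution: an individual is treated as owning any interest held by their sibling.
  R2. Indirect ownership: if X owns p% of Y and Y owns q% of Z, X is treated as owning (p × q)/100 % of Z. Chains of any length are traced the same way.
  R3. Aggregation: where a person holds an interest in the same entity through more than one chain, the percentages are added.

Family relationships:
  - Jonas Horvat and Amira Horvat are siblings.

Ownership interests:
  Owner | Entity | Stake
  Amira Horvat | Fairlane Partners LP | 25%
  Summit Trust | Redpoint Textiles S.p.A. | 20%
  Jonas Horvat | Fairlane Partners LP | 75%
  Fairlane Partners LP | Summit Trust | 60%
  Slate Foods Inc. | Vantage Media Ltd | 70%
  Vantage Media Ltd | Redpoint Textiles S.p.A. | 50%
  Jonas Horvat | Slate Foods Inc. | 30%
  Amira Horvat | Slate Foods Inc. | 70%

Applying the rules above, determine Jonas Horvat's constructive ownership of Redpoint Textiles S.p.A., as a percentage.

47%

By sibling attribution (R1), Jonas Horvat is treated as also owning Amira Horvat's interest in Slate Foods Inc, giving 30% + 70% = 100%.
By sibling attribution (R1), Jonas Horvat is treated as also owning Amira Horvat's interest in Fairlane Partners LP, giving 75% + 25% = 100%.
Chain via Slate Foods Inc. → Vantage Media Ltd (R2): 100% × 70% × 50% = 35% of Redpoint Textiles S.p.A.
Chain via Fairlane Partners LP → Summit Trust (R2): 100% × 60% × 20% = 12% of Redpoint Textiles S.p.A.
Aggregating (R3): 35% + 12% = 47%.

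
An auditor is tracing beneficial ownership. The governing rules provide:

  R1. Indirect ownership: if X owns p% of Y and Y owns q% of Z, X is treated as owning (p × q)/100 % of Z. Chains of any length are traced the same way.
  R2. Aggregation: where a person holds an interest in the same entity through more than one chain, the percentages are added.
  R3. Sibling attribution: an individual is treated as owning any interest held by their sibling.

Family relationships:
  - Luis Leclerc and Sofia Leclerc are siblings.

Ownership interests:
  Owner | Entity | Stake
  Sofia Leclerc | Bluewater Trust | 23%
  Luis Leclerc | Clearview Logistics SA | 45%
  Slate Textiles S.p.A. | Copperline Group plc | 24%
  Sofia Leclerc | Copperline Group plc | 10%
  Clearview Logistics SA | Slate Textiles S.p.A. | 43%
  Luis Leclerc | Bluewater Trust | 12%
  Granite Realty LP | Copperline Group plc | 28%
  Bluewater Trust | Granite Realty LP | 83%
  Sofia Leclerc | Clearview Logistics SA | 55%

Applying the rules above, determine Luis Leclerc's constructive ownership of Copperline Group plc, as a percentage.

By sibling attribution (R3), Luis Leclerc is treated as also owning Sofia Leclerc's interest in Clearview Logistics SA, giving 45% + 55% = 100%.
By sibling attribution (R3), Luis Leclerc is treated as also owning Sofia Leclerc's interest in Bluewater Trust, giving 12% + 23% = 35%.
By sibling attribution (R3), Luis Leclerc is treated as owning Sofia Leclerc's 10% interest in Copperline Group plc.
Chain via Clearview Logistics SA → Slate Textiles S.p.A. (R1): 100% × 43% × 24% = 10.32% of Copperline Group plc.
Chain via Bluewater Trust → Granite Realty LP (R1): 35% × 83% × 28% = 8.134% of Copperline Group plc.
Direct interest in Copperline Group plc: 10%.
Aggregating (R2): 10.32% + 8.134% + 10% = 28.454%.

28.454%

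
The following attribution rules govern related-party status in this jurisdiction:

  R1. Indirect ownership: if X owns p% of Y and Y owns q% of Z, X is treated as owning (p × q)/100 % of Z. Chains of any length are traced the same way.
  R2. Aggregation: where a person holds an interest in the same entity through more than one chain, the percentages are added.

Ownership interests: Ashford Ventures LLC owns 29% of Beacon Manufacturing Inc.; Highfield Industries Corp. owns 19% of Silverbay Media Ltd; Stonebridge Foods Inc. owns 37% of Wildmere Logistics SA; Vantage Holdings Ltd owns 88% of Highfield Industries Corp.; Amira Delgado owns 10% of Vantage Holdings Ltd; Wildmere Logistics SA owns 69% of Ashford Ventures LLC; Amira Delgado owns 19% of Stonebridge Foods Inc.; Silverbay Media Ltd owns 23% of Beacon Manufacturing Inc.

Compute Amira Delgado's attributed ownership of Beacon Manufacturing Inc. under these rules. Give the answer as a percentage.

1.791263%

Chain via Stonebridge Foods Inc. → Wildmere Logistics SA → Ashford Ventures LLC (R1): 19% × 37% × 69% × 29% = 1.406703% of Beacon Manufacturing Inc.
Chain via Vantage Holdings Ltd → Highfield Industries Corp. → Silverbay Media Ltd (R1): 10% × 88% × 19% × 23% = 0.38456% of Beacon Manufacturing Inc.
Aggregating (R2): 1.406703% + 0.38456% = 1.791263%.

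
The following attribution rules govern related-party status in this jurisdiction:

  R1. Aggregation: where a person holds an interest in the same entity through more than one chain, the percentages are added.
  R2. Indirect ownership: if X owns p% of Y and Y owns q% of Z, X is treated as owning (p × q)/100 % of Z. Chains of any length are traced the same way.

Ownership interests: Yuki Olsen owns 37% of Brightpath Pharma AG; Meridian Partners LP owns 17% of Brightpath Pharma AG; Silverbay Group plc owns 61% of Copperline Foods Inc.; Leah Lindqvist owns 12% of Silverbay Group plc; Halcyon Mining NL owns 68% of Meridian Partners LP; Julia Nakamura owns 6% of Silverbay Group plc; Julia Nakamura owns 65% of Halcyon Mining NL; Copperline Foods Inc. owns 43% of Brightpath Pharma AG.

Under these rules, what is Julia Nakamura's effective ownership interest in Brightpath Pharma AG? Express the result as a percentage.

Chain via Silverbay Group plc → Copperline Foods Inc. (R2): 6% × 61% × 43% = 1.5738% of Brightpath Pharma AG.
Chain via Halcyon Mining NL → Meridian Partners LP (R2): 65% × 68% × 17% = 7.514% of Brightpath Pharma AG.
Aggregating (R1): 1.5738% + 7.514% = 9.0878%.

9.0878%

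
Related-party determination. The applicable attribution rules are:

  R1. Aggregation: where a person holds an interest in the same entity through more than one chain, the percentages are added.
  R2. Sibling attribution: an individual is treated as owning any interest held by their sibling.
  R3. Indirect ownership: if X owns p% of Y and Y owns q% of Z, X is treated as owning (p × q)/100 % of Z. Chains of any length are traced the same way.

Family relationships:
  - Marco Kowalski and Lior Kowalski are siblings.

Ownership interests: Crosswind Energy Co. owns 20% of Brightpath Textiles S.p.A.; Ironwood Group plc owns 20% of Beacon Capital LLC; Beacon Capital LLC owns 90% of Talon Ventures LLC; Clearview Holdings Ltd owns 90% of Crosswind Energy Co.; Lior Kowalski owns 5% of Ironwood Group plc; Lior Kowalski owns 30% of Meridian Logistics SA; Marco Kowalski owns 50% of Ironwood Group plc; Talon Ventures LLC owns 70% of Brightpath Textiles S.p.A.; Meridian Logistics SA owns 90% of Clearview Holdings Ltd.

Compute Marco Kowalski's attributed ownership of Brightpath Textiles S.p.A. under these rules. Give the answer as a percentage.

11.79%

By sibling attribution (R2), Marco Kowalski is treated as also owning Lior Kowalski's interest in Ironwood Group plc, giving 50% + 5% = 55%.
By sibling attribution (R2), Marco Kowalski is treated as owning Lior Kowalski's 30% interest in Meridian Logistics SA.
Chain via Ironwood Group plc → Beacon Capital LLC → Talon Ventures LLC (R3): 55% × 20% × 90% × 70% = 6.93% of Brightpath Textiles S.p.A.
Chain via Meridian Logistics SA → Clearview Holdings Ltd → Crosswind Energy Co. (R3): 30% × 90% × 90% × 20% = 4.86% of Brightpath Textiles S.p.A.
Aggregating (R1): 6.93% + 4.86% = 11.79%.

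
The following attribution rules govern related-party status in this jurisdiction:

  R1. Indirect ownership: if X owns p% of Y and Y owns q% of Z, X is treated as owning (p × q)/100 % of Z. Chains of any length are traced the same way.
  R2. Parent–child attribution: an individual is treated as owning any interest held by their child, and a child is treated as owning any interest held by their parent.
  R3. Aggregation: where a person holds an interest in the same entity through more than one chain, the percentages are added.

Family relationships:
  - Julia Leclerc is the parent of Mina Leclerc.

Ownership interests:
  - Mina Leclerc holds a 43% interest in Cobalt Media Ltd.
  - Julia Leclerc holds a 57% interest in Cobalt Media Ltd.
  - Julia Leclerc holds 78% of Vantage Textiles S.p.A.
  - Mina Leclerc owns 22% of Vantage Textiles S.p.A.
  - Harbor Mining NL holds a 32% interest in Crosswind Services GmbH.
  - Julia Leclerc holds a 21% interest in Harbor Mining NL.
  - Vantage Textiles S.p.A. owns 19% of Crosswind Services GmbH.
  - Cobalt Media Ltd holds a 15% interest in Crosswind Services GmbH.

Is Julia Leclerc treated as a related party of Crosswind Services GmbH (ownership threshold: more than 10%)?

By parent–child attribution (R2), Julia Leclerc is treated as also owning Mina Leclerc's interest in Cobalt Media Ltd, giving 57% + 43% = 100%.
By parent–child attribution (R2), Julia Leclerc is treated as also owning Mina Leclerc's interest in Vantage Textiles S.p.A, giving 78% + 22% = 100%.
Chain via Cobalt Media Ltd (R1): 100% × 15% = 15% of Crosswind Services GmbH.
Chain via Harbor Mining NL (R1): 21% × 32% = 6.72% of Crosswind Services GmbH.
Chain via Vantage Textiles S.p.A. (R1): 100% × 19% = 19% of Crosswind Services GmbH.
Aggregating (R3): 15% + 6.72% + 19% = 40.72%.
40.72% exceeds the 10% threshold, so Julia is a related party to Crosswind Services GmbH.

Yes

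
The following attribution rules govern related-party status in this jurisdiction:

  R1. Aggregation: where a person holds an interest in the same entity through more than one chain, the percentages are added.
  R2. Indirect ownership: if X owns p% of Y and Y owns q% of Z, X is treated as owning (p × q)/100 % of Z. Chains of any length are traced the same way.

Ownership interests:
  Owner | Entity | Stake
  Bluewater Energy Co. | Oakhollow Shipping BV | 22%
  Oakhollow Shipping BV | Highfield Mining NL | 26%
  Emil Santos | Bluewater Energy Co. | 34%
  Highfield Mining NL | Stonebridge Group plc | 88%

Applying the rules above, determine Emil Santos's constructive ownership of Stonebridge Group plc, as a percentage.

Chain via Bluewater Energy Co. → Oakhollow Shipping BV → Highfield Mining NL (R2): 34% × 22% × 26% × 88% = 1.711424% of Stonebridge Group plc.

1.711424%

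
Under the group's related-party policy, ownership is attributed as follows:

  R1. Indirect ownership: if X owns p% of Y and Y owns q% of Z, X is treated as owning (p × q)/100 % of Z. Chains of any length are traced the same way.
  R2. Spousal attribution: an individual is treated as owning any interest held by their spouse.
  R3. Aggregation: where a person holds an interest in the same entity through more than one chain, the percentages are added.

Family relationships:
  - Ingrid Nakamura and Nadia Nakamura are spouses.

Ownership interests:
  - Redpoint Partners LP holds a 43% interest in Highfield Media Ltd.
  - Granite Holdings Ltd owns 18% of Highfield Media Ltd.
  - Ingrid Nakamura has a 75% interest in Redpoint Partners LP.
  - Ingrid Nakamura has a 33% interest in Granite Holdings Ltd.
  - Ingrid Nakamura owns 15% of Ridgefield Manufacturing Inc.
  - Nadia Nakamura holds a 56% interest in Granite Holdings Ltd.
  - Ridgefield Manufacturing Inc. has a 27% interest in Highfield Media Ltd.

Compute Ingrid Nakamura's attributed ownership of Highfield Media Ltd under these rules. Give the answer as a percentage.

By spousal attribution (R2), Ingrid Nakamura is treated as also owning Nadia Nakamura's interest in Granite Holdings Ltd, giving 33% + 56% = 89%.
Chain via Granite Holdings Ltd (R1): 89% × 18% = 16.02% of Highfield Media Ltd.
Chain via Ridgefield Manufacturing Inc. (R1): 15% × 27% = 4.05% of Highfield Media Ltd.
Chain via Redpoint Partners LP (R1): 75% × 43% = 32.25% of Highfield Media Ltd.
Aggregating (R3): 16.02% + 4.05% + 32.25% = 52.32%.

52.32%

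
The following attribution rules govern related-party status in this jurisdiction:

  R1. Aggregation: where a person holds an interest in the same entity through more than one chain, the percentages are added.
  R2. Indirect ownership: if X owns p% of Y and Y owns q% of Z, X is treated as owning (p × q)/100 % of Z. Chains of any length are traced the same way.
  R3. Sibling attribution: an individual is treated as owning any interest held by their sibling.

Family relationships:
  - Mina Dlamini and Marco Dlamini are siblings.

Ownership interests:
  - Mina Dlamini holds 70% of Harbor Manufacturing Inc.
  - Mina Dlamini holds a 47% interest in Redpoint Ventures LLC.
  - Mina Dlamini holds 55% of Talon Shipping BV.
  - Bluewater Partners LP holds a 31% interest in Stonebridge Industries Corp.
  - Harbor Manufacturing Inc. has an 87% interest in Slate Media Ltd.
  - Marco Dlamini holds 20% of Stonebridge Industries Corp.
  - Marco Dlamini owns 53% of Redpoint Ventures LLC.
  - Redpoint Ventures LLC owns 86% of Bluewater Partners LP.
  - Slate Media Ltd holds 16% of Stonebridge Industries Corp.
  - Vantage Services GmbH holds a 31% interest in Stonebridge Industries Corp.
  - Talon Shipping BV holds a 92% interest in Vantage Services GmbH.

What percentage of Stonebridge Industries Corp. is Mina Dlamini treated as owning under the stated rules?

By sibling attribution (R3), Mina Dlamini is treated as also owning Marco Dlamini's interest in Redpoint Ventures LLC, giving 47% + 53% = 100%.
By sibling attribution (R3), Mina Dlamini is treated as owning Marco Dlamini's 20% interest in Stonebridge Industries Corp.
Chain via Redpoint Ventures LLC → Bluewater Partners LP (R2): 100% × 86% × 31% = 26.66% of Stonebridge Industries Corp.
Chain via Talon Shipping BV → Vantage Services GmbH (R2): 55% × 92% × 31% = 15.686% of Stonebridge Industries Corp.
Chain via Harbor Manufacturing Inc. → Slate Media Ltd (R2): 70% × 87% × 16% = 9.744% of Stonebridge Industries Corp.
Direct interest in Stonebridge Industries Corp: 20%.
Aggregating (R1): 26.66% + 15.686% + 9.744% + 20% = 72.09%.

72.09%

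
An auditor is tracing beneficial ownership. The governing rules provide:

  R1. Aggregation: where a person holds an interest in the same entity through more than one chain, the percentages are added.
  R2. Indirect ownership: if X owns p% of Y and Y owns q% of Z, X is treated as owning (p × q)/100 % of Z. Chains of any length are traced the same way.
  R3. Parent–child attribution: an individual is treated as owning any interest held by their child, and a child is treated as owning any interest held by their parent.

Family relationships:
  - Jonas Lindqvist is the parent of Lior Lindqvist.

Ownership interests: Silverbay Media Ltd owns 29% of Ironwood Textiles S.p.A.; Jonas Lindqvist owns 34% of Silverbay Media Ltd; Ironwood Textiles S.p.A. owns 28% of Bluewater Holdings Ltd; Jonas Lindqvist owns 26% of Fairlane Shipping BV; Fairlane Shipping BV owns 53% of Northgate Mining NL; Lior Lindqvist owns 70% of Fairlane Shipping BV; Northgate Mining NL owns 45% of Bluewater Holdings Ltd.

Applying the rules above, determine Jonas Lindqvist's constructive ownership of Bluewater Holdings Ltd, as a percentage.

By parent–child attribution (R3), Jonas Lindqvist is treated as also owning Lior Lindqvist's interest in Fairlane Shipping BV, giving 26% + 70% = 96%.
Chain via Silverbay Media Ltd → Ironwood Textiles S.p.A. (R2): 34% × 29% × 28% = 2.7608% of Bluewater Holdings Ltd.
Chain via Fairlane Shipping BV → Northgate Mining NL (R2): 96% × 53% × 45% = 22.896% of Bluewater Holdings Ltd.
Aggregating (R1): 2.7608% + 22.896% = 25.6568%.

25.6568%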